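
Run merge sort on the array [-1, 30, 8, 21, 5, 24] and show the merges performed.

Divide and conquer:
  Merge [30] + [8] -> [8, 30]
  Merge [-1] + [8, 30] -> [-1, 8, 30]
  Merge [5] + [24] -> [5, 24]
  Merge [21] + [5, 24] -> [5, 21, 24]
  Merge [-1, 8, 30] + [5, 21, 24] -> [-1, 5, 8, 21, 24, 30]


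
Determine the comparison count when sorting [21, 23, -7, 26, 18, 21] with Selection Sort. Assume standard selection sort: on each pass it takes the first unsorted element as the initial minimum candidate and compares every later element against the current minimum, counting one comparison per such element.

Pass 1: scan indices 1..5 for the minimum = 5 comparison(s); min is -7, place at index 0 -> [-7, 23, 21, 26, 18, 21]
Pass 2: scan indices 2..5 for the minimum = 4 comparison(s); min is 18, place at index 1 -> [-7, 18, 21, 26, 23, 21]
Pass 3: scan indices 3..5 for the minimum = 3 comparison(s); min is 21, place at index 2 -> [-7, 18, 21, 26, 23, 21]
Pass 4: scan indices 4..5 for the minimum = 2 comparison(s); min is 21, place at index 3 -> [-7, 18, 21, 21, 23, 26]
Pass 5: scan indices 5..5 for the minimum = 1 comparison(s); min is 23, place at index 4 -> [-7, 18, 21, 21, 23, 26]
Selection sort always scans the whole unsorted suffix, so the count is (n-1) + (n-2) + ... + 1 = n(n-1)/2 = 6*5/2 = 15 regardless of the input order.
Total comparisons: 5 + 4 + 3 + 2 + 1 = 15


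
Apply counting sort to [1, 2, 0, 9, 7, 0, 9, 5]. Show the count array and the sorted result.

Count array: [2, 1, 1, 0, 0, 1, 0, 1, 0, 2]
(count[i] = number of elements equal to i)
Cumulative count: [2, 3, 4, 4, 4, 5, 5, 6, 6, 8]
Sorted: [0, 0, 1, 2, 5, 7, 9, 9]


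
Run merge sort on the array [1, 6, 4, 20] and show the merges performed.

Divide and conquer:
  Merge [1] + [6] -> [1, 6]
  Merge [4] + [20] -> [4, 20]
  Merge [1, 6] + [4, 20] -> [1, 4, 6, 20]


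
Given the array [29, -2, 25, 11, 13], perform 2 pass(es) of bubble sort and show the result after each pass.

After pass 1: [-2, 25, 11, 13, 29] (4 swaps)
After pass 2: [-2, 11, 13, 25, 29] (2 swaps)
Total swaps: 6


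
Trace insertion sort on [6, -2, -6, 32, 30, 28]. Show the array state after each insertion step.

First element 6 is already 'sorted'
Insert -2: shifted 1 elements -> [-2, 6, -6, 32, 30, 28]
Insert -6: shifted 2 elements -> [-6, -2, 6, 32, 30, 28]
Insert 32: shifted 0 elements -> [-6, -2, 6, 32, 30, 28]
Insert 30: shifted 1 elements -> [-6, -2, 6, 30, 32, 28]
Insert 28: shifted 2 elements -> [-6, -2, 6, 28, 30, 32]


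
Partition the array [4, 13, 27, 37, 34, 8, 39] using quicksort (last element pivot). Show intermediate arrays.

Partition 1: pivot=39 at index 6 -> [4, 13, 27, 37, 34, 8, 39]
Partition 2: pivot=8 at index 1 -> [4, 8, 27, 37, 34, 13, 39]
Partition 3: pivot=13 at index 2 -> [4, 8, 13, 37, 34, 27, 39]
Partition 4: pivot=27 at index 3 -> [4, 8, 13, 27, 34, 37, 39]
Partition 5: pivot=37 at index 5 -> [4, 8, 13, 27, 34, 37, 39]


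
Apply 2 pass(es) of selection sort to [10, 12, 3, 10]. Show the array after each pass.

Pass 1: Select minimum 3 at index 2, swap -> [3, 12, 10, 10]
Pass 2: Select minimum 10 at index 2, swap -> [3, 10, 12, 10]


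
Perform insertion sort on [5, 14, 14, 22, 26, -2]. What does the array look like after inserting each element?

First element 5 is already 'sorted'
Insert 14: shifted 0 elements -> [5, 14, 14, 22, 26, -2]
Insert 14: shifted 0 elements -> [5, 14, 14, 22, 26, -2]
Insert 22: shifted 0 elements -> [5, 14, 14, 22, 26, -2]
Insert 26: shifted 0 elements -> [5, 14, 14, 22, 26, -2]
Insert -2: shifted 5 elements -> [-2, 5, 14, 14, 22, 26]


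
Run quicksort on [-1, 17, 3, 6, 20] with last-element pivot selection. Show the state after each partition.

Partition 1: pivot=20 at index 4 -> [-1, 17, 3, 6, 20]
Partition 2: pivot=6 at index 2 -> [-1, 3, 6, 17, 20]
Partition 3: pivot=3 at index 1 -> [-1, 3, 6, 17, 20]


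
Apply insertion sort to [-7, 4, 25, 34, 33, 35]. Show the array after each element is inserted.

First element -7 is already 'sorted'
Insert 4: shifted 0 elements -> [-7, 4, 25, 34, 33, 35]
Insert 25: shifted 0 elements -> [-7, 4, 25, 34, 33, 35]
Insert 34: shifted 0 elements -> [-7, 4, 25, 34, 33, 35]
Insert 33: shifted 1 elements -> [-7, 4, 25, 33, 34, 35]
Insert 35: shifted 0 elements -> [-7, 4, 25, 33, 34, 35]


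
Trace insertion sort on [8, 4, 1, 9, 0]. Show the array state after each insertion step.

First element 8 is already 'sorted'
Insert 4: shifted 1 elements -> [4, 8, 1, 9, 0]
Insert 1: shifted 2 elements -> [1, 4, 8, 9, 0]
Insert 9: shifted 0 elements -> [1, 4, 8, 9, 0]
Insert 0: shifted 4 elements -> [0, 1, 4, 8, 9]


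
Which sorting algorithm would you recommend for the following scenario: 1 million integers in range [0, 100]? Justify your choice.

Best choice: Counting sort
Reason: O(n + k) where k=100 is small; linear time beats O(n log n)


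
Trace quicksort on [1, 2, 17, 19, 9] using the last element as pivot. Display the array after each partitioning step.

Partition 1: pivot=9 at index 2 -> [1, 2, 9, 19, 17]
Partition 2: pivot=2 at index 1 -> [1, 2, 9, 19, 17]
Partition 3: pivot=17 at index 3 -> [1, 2, 9, 17, 19]


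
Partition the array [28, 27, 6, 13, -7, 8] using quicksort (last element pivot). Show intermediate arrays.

Partition 1: pivot=8 at index 2 -> [6, -7, 8, 13, 27, 28]
Partition 2: pivot=-7 at index 0 -> [-7, 6, 8, 13, 27, 28]
Partition 3: pivot=28 at index 5 -> [-7, 6, 8, 13, 27, 28]
Partition 4: pivot=27 at index 4 -> [-7, 6, 8, 13, 27, 28]


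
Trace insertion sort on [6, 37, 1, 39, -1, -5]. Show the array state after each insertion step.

First element 6 is already 'sorted'
Insert 37: shifted 0 elements -> [6, 37, 1, 39, -1, -5]
Insert 1: shifted 2 elements -> [1, 6, 37, 39, -1, -5]
Insert 39: shifted 0 elements -> [1, 6, 37, 39, -1, -5]
Insert -1: shifted 4 elements -> [-1, 1, 6, 37, 39, -5]
Insert -5: shifted 5 elements -> [-5, -1, 1, 6, 37, 39]


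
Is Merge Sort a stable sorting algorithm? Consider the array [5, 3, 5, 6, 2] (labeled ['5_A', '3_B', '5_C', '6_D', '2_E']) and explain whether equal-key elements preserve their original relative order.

Trace Merge Sort on the labeled array (the key is the number; the letter only tracks identity):
  Merge [5_A] + [3_B] -> [3_B, 5_A]
  Merge [6_D] + [2_E] -> [2_E, 6_D]
  Merge [5_C] + [2_E, 6_D] -> [2_E, 5_C, 6_D]
  Merge [3_B, 5_A] + [2_E, 5_C, 6_D] -> [2_E, 3_B, 5_A, 5_C, 6_D]
Final order: [2_E, 3_B, 5_A, 5_C, 6_D]
Equal keys:
  value 5: originally 5_A, 5_C; after sorting 5_A, 5_C -> order preserved
All equal keys kept their original relative order. Merge Sort is stable: when the heads of the two halves are equal the merge takes from the left half first.
Answer: Stable


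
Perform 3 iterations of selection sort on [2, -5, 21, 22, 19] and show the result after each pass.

Pass 1: Select minimum -5 at index 1, swap -> [-5, 2, 21, 22, 19]
Pass 2: Select minimum 2 at index 1, swap -> [-5, 2, 21, 22, 19]
Pass 3: Select minimum 19 at index 4, swap -> [-5, 2, 19, 22, 21]


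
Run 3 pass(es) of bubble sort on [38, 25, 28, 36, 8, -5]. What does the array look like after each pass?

After pass 1: [25, 28, 36, 8, -5, 38] (5 swaps)
After pass 2: [25, 28, 8, -5, 36, 38] (2 swaps)
After pass 3: [25, 8, -5, 28, 36, 38] (2 swaps)
Total swaps: 9


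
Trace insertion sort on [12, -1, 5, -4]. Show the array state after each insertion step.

First element 12 is already 'sorted'
Insert -1: shifted 1 elements -> [-1, 12, 5, -4]
Insert 5: shifted 1 elements -> [-1, 5, 12, -4]
Insert -4: shifted 3 elements -> [-4, -1, 5, 12]


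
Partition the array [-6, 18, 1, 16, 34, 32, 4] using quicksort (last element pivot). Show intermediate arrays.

Partition 1: pivot=4 at index 2 -> [-6, 1, 4, 16, 34, 32, 18]
Partition 2: pivot=1 at index 1 -> [-6, 1, 4, 16, 34, 32, 18]
Partition 3: pivot=18 at index 4 -> [-6, 1, 4, 16, 18, 32, 34]
Partition 4: pivot=34 at index 6 -> [-6, 1, 4, 16, 18, 32, 34]


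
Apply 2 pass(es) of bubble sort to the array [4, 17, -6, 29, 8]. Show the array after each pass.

After pass 1: [4, -6, 17, 8, 29] (2 swaps)
After pass 2: [-6, 4, 8, 17, 29] (2 swaps)
Total swaps: 4


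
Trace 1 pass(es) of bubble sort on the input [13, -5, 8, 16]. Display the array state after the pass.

After pass 1: [-5, 8, 13, 16] (2 swaps)
Total swaps: 2


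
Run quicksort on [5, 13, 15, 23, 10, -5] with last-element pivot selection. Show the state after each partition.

Partition 1: pivot=-5 at index 0 -> [-5, 13, 15, 23, 10, 5]
Partition 2: pivot=5 at index 1 -> [-5, 5, 15, 23, 10, 13]
Partition 3: pivot=13 at index 3 -> [-5, 5, 10, 13, 15, 23]
Partition 4: pivot=23 at index 5 -> [-5, 5, 10, 13, 15, 23]


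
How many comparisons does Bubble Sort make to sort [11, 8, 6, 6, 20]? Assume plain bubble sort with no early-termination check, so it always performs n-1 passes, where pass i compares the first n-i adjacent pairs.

Pass 1: compare adjacent pairs (0,1)..(3,4) = 4 comparison(s), 3 swap(s) -> [8, 6, 6, 11, 20]
Pass 2: compare adjacent pairs (0,1)..(2,3) = 3 comparison(s), 2 swap(s) -> [6, 6, 8, 11, 20]
Pass 3: compare adjacent pairs (0,1)..(1,2) = 2 comparison(s), 0 swap(s) -> [6, 6, 8, 11, 20]
Pass 4: compare adjacent pairs (0,1)..(0,1) = 1 comparison(s), 0 swap(s) -> [6, 6, 8, 11, 20]
Total comparisons: 4 + 3 + 2 + 1 = 10


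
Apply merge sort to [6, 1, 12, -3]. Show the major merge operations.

Divide and conquer:
  Merge [6] + [1] -> [1, 6]
  Merge [12] + [-3] -> [-3, 12]
  Merge [1, 6] + [-3, 12] -> [-3, 1, 6, 12]


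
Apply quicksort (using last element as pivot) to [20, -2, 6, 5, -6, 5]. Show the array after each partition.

Partition 1: pivot=5 at index 3 -> [-2, 5, -6, 5, 6, 20]
Partition 2: pivot=-6 at index 0 -> [-6, 5, -2, 5, 6, 20]
Partition 3: pivot=-2 at index 1 -> [-6, -2, 5, 5, 6, 20]
Partition 4: pivot=20 at index 5 -> [-6, -2, 5, 5, 6, 20]


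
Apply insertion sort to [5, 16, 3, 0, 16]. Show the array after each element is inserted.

First element 5 is already 'sorted'
Insert 16: shifted 0 elements -> [5, 16, 3, 0, 16]
Insert 3: shifted 2 elements -> [3, 5, 16, 0, 16]
Insert 0: shifted 3 elements -> [0, 3, 5, 16, 16]
Insert 16: shifted 0 elements -> [0, 3, 5, 16, 16]


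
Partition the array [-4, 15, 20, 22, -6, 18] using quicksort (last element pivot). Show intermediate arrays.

Partition 1: pivot=18 at index 3 -> [-4, 15, -6, 18, 20, 22]
Partition 2: pivot=-6 at index 0 -> [-6, 15, -4, 18, 20, 22]
Partition 3: pivot=-4 at index 1 -> [-6, -4, 15, 18, 20, 22]
Partition 4: pivot=22 at index 5 -> [-6, -4, 15, 18, 20, 22]


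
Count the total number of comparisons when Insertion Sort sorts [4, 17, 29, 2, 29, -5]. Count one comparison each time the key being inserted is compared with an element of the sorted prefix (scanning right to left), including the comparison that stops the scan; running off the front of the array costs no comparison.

Insert 17: 4 <= 17 (stop) = 1 comparison(s) -> [4, 17, 29, 2, 29, -5]
Insert 29: 17 <= 29 (stop) = 1 comparison(s) -> [4, 17, 29, 2, 29, -5]
Insert 2: 29 > 2 (shift), 17 > 2 (shift), 4 > 2 (shift), reached front = 3 comparison(s) -> [2, 4, 17, 29, 29, -5]
Insert 29: 29 <= 29 (stop) = 1 comparison(s) -> [2, 4, 17, 29, 29, -5]
Insert -5: 29 > -5 (shift), 29 > -5 (shift), 17 > -5 (shift), 4 > -5 (shift), 2 > -5 (shift), reached front = 5 comparison(s) -> [-5, 2, 4, 17, 29, 29]
Total comparisons: 1 + 1 + 3 + 1 + 5 = 11


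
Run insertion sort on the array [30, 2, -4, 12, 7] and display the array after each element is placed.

First element 30 is already 'sorted'
Insert 2: shifted 1 elements -> [2, 30, -4, 12, 7]
Insert -4: shifted 2 elements -> [-4, 2, 30, 12, 7]
Insert 12: shifted 1 elements -> [-4, 2, 12, 30, 7]
Insert 7: shifted 2 elements -> [-4, 2, 7, 12, 30]


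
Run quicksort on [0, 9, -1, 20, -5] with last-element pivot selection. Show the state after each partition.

Partition 1: pivot=-5 at index 0 -> [-5, 9, -1, 20, 0]
Partition 2: pivot=0 at index 2 -> [-5, -1, 0, 20, 9]
Partition 3: pivot=9 at index 3 -> [-5, -1, 0, 9, 20]


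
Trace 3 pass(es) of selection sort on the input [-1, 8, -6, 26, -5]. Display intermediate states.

Pass 1: Select minimum -6 at index 2, swap -> [-6, 8, -1, 26, -5]
Pass 2: Select minimum -5 at index 4, swap -> [-6, -5, -1, 26, 8]
Pass 3: Select minimum -1 at index 2, swap -> [-6, -5, -1, 26, 8]


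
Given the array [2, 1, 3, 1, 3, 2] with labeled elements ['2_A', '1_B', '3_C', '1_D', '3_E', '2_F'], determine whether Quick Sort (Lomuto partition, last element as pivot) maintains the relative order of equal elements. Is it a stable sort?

Trace Quick Sort on the labeled array (the key is the number; the letter only tracks identity):
  Partition indices 0..5 around pivot 2_F -> [2_A, 1_B, 1_D, 2_F, 3_E, 3_C]
  Partition indices 0..2 around pivot 1_D -> [1_B, 1_D, 2_A, 2_F, 3_E, 3_C]
  Partition indices 4..5 around pivot 3_C -> [1_B, 1_D, 2_A, 2_F, 3_E, 3_C]
Final order: [1_B, 1_D, 2_A, 2_F, 3_E, 3_C]
Equal keys:
  value 1: originally 1_B, 1_D; after sorting 1_B, 1_D -> order preserved
  value 2: originally 2_A, 2_F; after sorting 2_A, 2_F -> order preserved
  value 3: originally 3_C, 3_E; after sorting 3_E, 3_C -> order changed
Equal keys were reordered, so Quick Sort is not stable: partition swaps elements across long distances and can reorder equal keys. (One such input is enough; an unstable sort may happen to preserve order on other inputs, but it gives no guarantee.)
Answer: Not stable


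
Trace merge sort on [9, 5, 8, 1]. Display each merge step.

Divide and conquer:
  Merge [9] + [5] -> [5, 9]
  Merge [8] + [1] -> [1, 8]
  Merge [5, 9] + [1, 8] -> [1, 5, 8, 9]


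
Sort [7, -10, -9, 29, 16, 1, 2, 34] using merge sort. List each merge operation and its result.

Divide and conquer:
  Merge [7] + [-10] -> [-10, 7]
  Merge [-9] + [29] -> [-9, 29]
  Merge [-10, 7] + [-9, 29] -> [-10, -9, 7, 29]
  Merge [16] + [1] -> [1, 16]
  Merge [2] + [34] -> [2, 34]
  Merge [1, 16] + [2, 34] -> [1, 2, 16, 34]
  Merge [-10, -9, 7, 29] + [1, 2, 16, 34] -> [-10, -9, 1, 2, 7, 16, 29, 34]


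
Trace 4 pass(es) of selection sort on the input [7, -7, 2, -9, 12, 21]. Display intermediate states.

Pass 1: Select minimum -9 at index 3, swap -> [-9, -7, 2, 7, 12, 21]
Pass 2: Select minimum -7 at index 1, swap -> [-9, -7, 2, 7, 12, 21]
Pass 3: Select minimum 2 at index 2, swap -> [-9, -7, 2, 7, 12, 21]
Pass 4: Select minimum 7 at index 3, swap -> [-9, -7, 2, 7, 12, 21]


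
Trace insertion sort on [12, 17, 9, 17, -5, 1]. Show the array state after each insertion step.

First element 12 is already 'sorted'
Insert 17: shifted 0 elements -> [12, 17, 9, 17, -5, 1]
Insert 9: shifted 2 elements -> [9, 12, 17, 17, -5, 1]
Insert 17: shifted 0 elements -> [9, 12, 17, 17, -5, 1]
Insert -5: shifted 4 elements -> [-5, 9, 12, 17, 17, 1]
Insert 1: shifted 4 elements -> [-5, 1, 9, 12, 17, 17]


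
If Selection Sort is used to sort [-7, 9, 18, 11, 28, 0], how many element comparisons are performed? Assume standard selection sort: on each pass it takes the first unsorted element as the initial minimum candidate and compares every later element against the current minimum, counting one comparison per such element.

Pass 1: scan indices 1..5 for the minimum = 5 comparison(s); min is -7, place at index 0 -> [-7, 9, 18, 11, 28, 0]
Pass 2: scan indices 2..5 for the minimum = 4 comparison(s); min is 0, place at index 1 -> [-7, 0, 18, 11, 28, 9]
Pass 3: scan indices 3..5 for the minimum = 3 comparison(s); min is 9, place at index 2 -> [-7, 0, 9, 11, 28, 18]
Pass 4: scan indices 4..5 for the minimum = 2 comparison(s); min is 11, place at index 3 -> [-7, 0, 9, 11, 28, 18]
Pass 5: scan indices 5..5 for the minimum = 1 comparison(s); min is 18, place at index 4 -> [-7, 0, 9, 11, 18, 28]
Selection sort always scans the whole unsorted suffix, so the count is (n-1) + (n-2) + ... + 1 = n(n-1)/2 = 6*5/2 = 15 regardless of the input order.
Total comparisons: 5 + 4 + 3 + 2 + 1 = 15


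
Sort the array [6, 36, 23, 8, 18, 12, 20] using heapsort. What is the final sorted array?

Build heap: [36, 18, 23, 8, 6, 12, 20]
Extract 36: [23, 18, 20, 8, 6, 12, 36]
Extract 23: [20, 18, 12, 8, 6, 23, 36]
Extract 20: [18, 8, 12, 6, 20, 23, 36]
Extract 18: [12, 8, 6, 18, 20, 23, 36]
Extract 12: [8, 6, 12, 18, 20, 23, 36]
Extract 8: [6, 8, 12, 18, 20, 23, 36]


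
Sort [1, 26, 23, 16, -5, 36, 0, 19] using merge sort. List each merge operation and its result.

Divide and conquer:
  Merge [1] + [26] -> [1, 26]
  Merge [23] + [16] -> [16, 23]
  Merge [1, 26] + [16, 23] -> [1, 16, 23, 26]
  Merge [-5] + [36] -> [-5, 36]
  Merge [0] + [19] -> [0, 19]
  Merge [-5, 36] + [0, 19] -> [-5, 0, 19, 36]
  Merge [1, 16, 23, 26] + [-5, 0, 19, 36] -> [-5, 0, 1, 16, 19, 23, 26, 36]


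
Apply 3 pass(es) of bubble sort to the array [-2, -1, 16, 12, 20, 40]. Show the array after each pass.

After pass 1: [-2, -1, 12, 16, 20, 40] (1 swaps)
After pass 2: [-2, -1, 12, 16, 20, 40] (0 swaps)
After pass 3: [-2, -1, 12, 16, 20, 40] (0 swaps)
Total swaps: 1


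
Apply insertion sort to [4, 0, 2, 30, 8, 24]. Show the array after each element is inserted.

First element 4 is already 'sorted'
Insert 0: shifted 1 elements -> [0, 4, 2, 30, 8, 24]
Insert 2: shifted 1 elements -> [0, 2, 4, 30, 8, 24]
Insert 30: shifted 0 elements -> [0, 2, 4, 30, 8, 24]
Insert 8: shifted 1 elements -> [0, 2, 4, 8, 30, 24]
Insert 24: shifted 1 elements -> [0, 2, 4, 8, 24, 30]


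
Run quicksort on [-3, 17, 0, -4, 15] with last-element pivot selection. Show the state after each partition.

Partition 1: pivot=15 at index 3 -> [-3, 0, -4, 15, 17]
Partition 2: pivot=-4 at index 0 -> [-4, 0, -3, 15, 17]
Partition 3: pivot=-3 at index 1 -> [-4, -3, 0, 15, 17]


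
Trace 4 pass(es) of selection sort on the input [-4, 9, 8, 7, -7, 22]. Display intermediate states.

Pass 1: Select minimum -7 at index 4, swap -> [-7, 9, 8, 7, -4, 22]
Pass 2: Select minimum -4 at index 4, swap -> [-7, -4, 8, 7, 9, 22]
Pass 3: Select minimum 7 at index 3, swap -> [-7, -4, 7, 8, 9, 22]
Pass 4: Select minimum 8 at index 3, swap -> [-7, -4, 7, 8, 9, 22]


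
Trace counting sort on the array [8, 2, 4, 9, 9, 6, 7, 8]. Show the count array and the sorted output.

Count array: [0, 0, 1, 0, 1, 0, 1, 1, 2, 2]
(count[i] = number of elements equal to i)
Cumulative count: [0, 0, 1, 1, 2, 2, 3, 4, 6, 8]
Sorted: [2, 4, 6, 7, 8, 8, 9, 9]


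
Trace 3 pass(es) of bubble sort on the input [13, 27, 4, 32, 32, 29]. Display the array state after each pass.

After pass 1: [13, 4, 27, 32, 29, 32] (2 swaps)
After pass 2: [4, 13, 27, 29, 32, 32] (2 swaps)
After pass 3: [4, 13, 27, 29, 32, 32] (0 swaps)
Total swaps: 4


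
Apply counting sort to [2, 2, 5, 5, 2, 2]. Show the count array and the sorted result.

Count array: [0, 0, 4, 0, 0, 2]
(count[i] = number of elements equal to i)
Cumulative count: [0, 0, 4, 4, 4, 6]
Sorted: [2, 2, 2, 2, 5, 5]


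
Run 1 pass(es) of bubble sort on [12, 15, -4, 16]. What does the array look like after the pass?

After pass 1: [12, -4, 15, 16] (1 swaps)
Total swaps: 1


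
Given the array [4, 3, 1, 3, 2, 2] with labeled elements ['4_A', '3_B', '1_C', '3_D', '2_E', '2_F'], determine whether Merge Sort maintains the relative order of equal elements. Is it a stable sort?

Trace Merge Sort on the labeled array (the key is the number; the letter only tracks identity):
  Merge [3_B] + [1_C] -> [1_C, 3_B]
  Merge [4_A] + [1_C, 3_B] -> [1_C, 3_B, 4_A]
  Merge [2_E] + [2_F] -> [2_E, 2_F]
  Merge [3_D] + [2_E, 2_F] -> [2_E, 2_F, 3_D]
  Merge [1_C, 3_B, 4_A] + [2_E, 2_F, 3_D] -> [1_C, 2_E, 2_F, 3_B, 3_D, 4_A]
Final order: [1_C, 2_E, 2_F, 3_B, 3_D, 4_A]
Equal keys:
  value 2: originally 2_E, 2_F; after sorting 2_E, 2_F -> order preserved
  value 3: originally 3_B, 3_D; after sorting 3_B, 3_D -> order preserved
All equal keys kept their original relative order. Merge Sort is stable: when the heads of the two halves are equal the merge takes from the left half first.
Answer: Stable


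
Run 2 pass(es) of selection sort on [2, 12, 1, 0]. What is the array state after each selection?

Pass 1: Select minimum 0 at index 3, swap -> [0, 12, 1, 2]
Pass 2: Select minimum 1 at index 2, swap -> [0, 1, 12, 2]


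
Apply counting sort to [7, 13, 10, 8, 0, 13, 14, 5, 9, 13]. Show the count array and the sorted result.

Count array: [1, 0, 0, 0, 0, 1, 0, 1, 1, 1, 1, 0, 0, 3, 1]
(count[i] = number of elements equal to i)
Cumulative count: [1, 1, 1, 1, 1, 2, 2, 3, 4, 5, 6, 6, 6, 9, 10]
Sorted: [0, 5, 7, 8, 9, 10, 13, 13, 13, 14]


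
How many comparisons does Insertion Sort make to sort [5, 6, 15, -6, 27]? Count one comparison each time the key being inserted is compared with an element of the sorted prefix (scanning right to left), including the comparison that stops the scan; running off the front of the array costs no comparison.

Insert 6: 5 <= 6 (stop) = 1 comparison(s) -> [5, 6, 15, -6, 27]
Insert 15: 6 <= 15 (stop) = 1 comparison(s) -> [5, 6, 15, -6, 27]
Insert -6: 15 > -6 (shift), 6 > -6 (shift), 5 > -6 (shift), reached front = 3 comparison(s) -> [-6, 5, 6, 15, 27]
Insert 27: 15 <= 27 (stop) = 1 comparison(s) -> [-6, 5, 6, 15, 27]
Total comparisons: 1 + 1 + 3 + 1 = 6


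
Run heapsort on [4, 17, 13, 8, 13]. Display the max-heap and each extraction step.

Build heap: [17, 13, 13, 8, 4]
Extract 17: [13, 8, 13, 4, 17]
Extract 13: [13, 8, 4, 13, 17]
Extract 13: [8, 4, 13, 13, 17]
Extract 8: [4, 8, 13, 13, 17]


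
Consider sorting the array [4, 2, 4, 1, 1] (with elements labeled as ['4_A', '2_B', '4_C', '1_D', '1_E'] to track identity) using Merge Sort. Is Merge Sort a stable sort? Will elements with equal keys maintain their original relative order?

Trace Merge Sort on the labeled array (the key is the number; the letter only tracks identity):
  Merge [4_A] + [2_B] -> [2_B, 4_A]
  Merge [1_D] + [1_E] -> [1_D, 1_E]
  Merge [4_C] + [1_D, 1_E] -> [1_D, 1_E, 4_C]
  Merge [2_B, 4_A] + [1_D, 1_E, 4_C] -> [1_D, 1_E, 2_B, 4_A, 4_C]
Final order: [1_D, 1_E, 2_B, 4_A, 4_C]
Equal keys:
  value 1: originally 1_D, 1_E; after sorting 1_D, 1_E -> order preserved
  value 4: originally 4_A, 4_C; after sorting 4_A, 4_C -> order preserved
All equal keys kept their original relative order. Merge Sort is stable: when the heads of the two halves are equal the merge takes from the left half first.
Answer: Stable


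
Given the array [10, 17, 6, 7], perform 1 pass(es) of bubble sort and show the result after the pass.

After pass 1: [10, 6, 7, 17] (2 swaps)
Total swaps: 2


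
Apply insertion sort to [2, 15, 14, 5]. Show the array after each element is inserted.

First element 2 is already 'sorted'
Insert 15: shifted 0 elements -> [2, 15, 14, 5]
Insert 14: shifted 1 elements -> [2, 14, 15, 5]
Insert 5: shifted 2 elements -> [2, 5, 14, 15]


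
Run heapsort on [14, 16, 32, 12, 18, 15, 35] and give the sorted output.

Build heap: [35, 18, 32, 12, 16, 15, 14]
Extract 35: [32, 18, 15, 12, 16, 14, 35]
Extract 32: [18, 16, 15, 12, 14, 32, 35]
Extract 18: [16, 14, 15, 12, 18, 32, 35]
Extract 16: [15, 14, 12, 16, 18, 32, 35]
Extract 15: [14, 12, 15, 16, 18, 32, 35]
Extract 14: [12, 14, 15, 16, 18, 32, 35]


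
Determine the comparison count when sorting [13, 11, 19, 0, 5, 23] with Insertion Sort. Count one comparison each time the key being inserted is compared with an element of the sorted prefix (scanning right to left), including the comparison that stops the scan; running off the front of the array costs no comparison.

Insert 11: 13 > 11 (shift), reached front = 1 comparison(s) -> [11, 13, 19, 0, 5, 23]
Insert 19: 13 <= 19 (stop) = 1 comparison(s) -> [11, 13, 19, 0, 5, 23]
Insert 0: 19 > 0 (shift), 13 > 0 (shift), 11 > 0 (shift), reached front = 3 comparison(s) -> [0, 11, 13, 19, 5, 23]
Insert 5: 19 > 5 (shift), 13 > 5 (shift), 11 > 5 (shift), 0 <= 5 (stop) = 4 comparison(s) -> [0, 5, 11, 13, 19, 23]
Insert 23: 19 <= 23 (stop) = 1 comparison(s) -> [0, 5, 11, 13, 19, 23]
Total comparisons: 1 + 1 + 3 + 4 + 1 = 10


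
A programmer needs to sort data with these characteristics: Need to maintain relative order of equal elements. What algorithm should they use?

Best choice: Merge sort or Insertion sort
Reason: Both are stable; quicksort and heapsort are not stable


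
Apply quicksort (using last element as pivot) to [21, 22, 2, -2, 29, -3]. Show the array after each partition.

Partition 1: pivot=-3 at index 0 -> [-3, 22, 2, -2, 29, 21]
Partition 2: pivot=21 at index 3 -> [-3, 2, -2, 21, 29, 22]
Partition 3: pivot=-2 at index 1 -> [-3, -2, 2, 21, 29, 22]
Partition 4: pivot=22 at index 4 -> [-3, -2, 2, 21, 22, 29]


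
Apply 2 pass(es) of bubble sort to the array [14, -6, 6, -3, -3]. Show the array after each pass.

After pass 1: [-6, 6, -3, -3, 14] (4 swaps)
After pass 2: [-6, -3, -3, 6, 14] (2 swaps)
Total swaps: 6


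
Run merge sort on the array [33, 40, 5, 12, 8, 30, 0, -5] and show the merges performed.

Divide and conquer:
  Merge [33] + [40] -> [33, 40]
  Merge [5] + [12] -> [5, 12]
  Merge [33, 40] + [5, 12] -> [5, 12, 33, 40]
  Merge [8] + [30] -> [8, 30]
  Merge [0] + [-5] -> [-5, 0]
  Merge [8, 30] + [-5, 0] -> [-5, 0, 8, 30]
  Merge [5, 12, 33, 40] + [-5, 0, 8, 30] -> [-5, 0, 5, 8, 12, 30, 33, 40]


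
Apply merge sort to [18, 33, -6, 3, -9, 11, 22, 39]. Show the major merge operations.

Divide and conquer:
  Merge [18] + [33] -> [18, 33]
  Merge [-6] + [3] -> [-6, 3]
  Merge [18, 33] + [-6, 3] -> [-6, 3, 18, 33]
  Merge [-9] + [11] -> [-9, 11]
  Merge [22] + [39] -> [22, 39]
  Merge [-9, 11] + [22, 39] -> [-9, 11, 22, 39]
  Merge [-6, 3, 18, 33] + [-9, 11, 22, 39] -> [-9, -6, 3, 11, 18, 22, 33, 39]


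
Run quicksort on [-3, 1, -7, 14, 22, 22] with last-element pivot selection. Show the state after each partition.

Partition 1: pivot=22 at index 5 -> [-3, 1, -7, 14, 22, 22]
Partition 2: pivot=22 at index 4 -> [-3, 1, -7, 14, 22, 22]
Partition 3: pivot=14 at index 3 -> [-3, 1, -7, 14, 22, 22]
Partition 4: pivot=-7 at index 0 -> [-7, 1, -3, 14, 22, 22]
Partition 5: pivot=-3 at index 1 -> [-7, -3, 1, 14, 22, 22]


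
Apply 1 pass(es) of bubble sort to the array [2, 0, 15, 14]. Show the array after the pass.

After pass 1: [0, 2, 14, 15] (2 swaps)
Total swaps: 2


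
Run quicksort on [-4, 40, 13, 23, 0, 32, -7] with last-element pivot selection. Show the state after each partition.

Partition 1: pivot=-7 at index 0 -> [-7, 40, 13, 23, 0, 32, -4]
Partition 2: pivot=-4 at index 1 -> [-7, -4, 13, 23, 0, 32, 40]
Partition 3: pivot=40 at index 6 -> [-7, -4, 13, 23, 0, 32, 40]
Partition 4: pivot=32 at index 5 -> [-7, -4, 13, 23, 0, 32, 40]
Partition 5: pivot=0 at index 2 -> [-7, -4, 0, 23, 13, 32, 40]
Partition 6: pivot=13 at index 3 -> [-7, -4, 0, 13, 23, 32, 40]


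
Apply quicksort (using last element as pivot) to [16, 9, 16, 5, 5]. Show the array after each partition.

Partition 1: pivot=5 at index 1 -> [5, 5, 16, 16, 9]
Partition 2: pivot=9 at index 2 -> [5, 5, 9, 16, 16]
Partition 3: pivot=16 at index 4 -> [5, 5, 9, 16, 16]


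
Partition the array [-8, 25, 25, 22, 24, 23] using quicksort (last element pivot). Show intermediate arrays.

Partition 1: pivot=23 at index 2 -> [-8, 22, 23, 25, 24, 25]
Partition 2: pivot=22 at index 1 -> [-8, 22, 23, 25, 24, 25]
Partition 3: pivot=25 at index 5 -> [-8, 22, 23, 25, 24, 25]
Partition 4: pivot=24 at index 3 -> [-8, 22, 23, 24, 25, 25]


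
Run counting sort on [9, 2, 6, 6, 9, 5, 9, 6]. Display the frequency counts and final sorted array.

Count array: [0, 0, 1, 0, 0, 1, 3, 0, 0, 3]
(count[i] = number of elements equal to i)
Cumulative count: [0, 0, 1, 1, 1, 2, 5, 5, 5, 8]
Sorted: [2, 5, 6, 6, 6, 9, 9, 9]


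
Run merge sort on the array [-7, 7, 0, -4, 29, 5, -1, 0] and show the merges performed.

Divide and conquer:
  Merge [-7] + [7] -> [-7, 7]
  Merge [0] + [-4] -> [-4, 0]
  Merge [-7, 7] + [-4, 0] -> [-7, -4, 0, 7]
  Merge [29] + [5] -> [5, 29]
  Merge [-1] + [0] -> [-1, 0]
  Merge [5, 29] + [-1, 0] -> [-1, 0, 5, 29]
  Merge [-7, -4, 0, 7] + [-1, 0, 5, 29] -> [-7, -4, -1, 0, 0, 5, 7, 29]


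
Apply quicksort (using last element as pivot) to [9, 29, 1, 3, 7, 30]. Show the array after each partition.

Partition 1: pivot=30 at index 5 -> [9, 29, 1, 3, 7, 30]
Partition 2: pivot=7 at index 2 -> [1, 3, 7, 29, 9, 30]
Partition 3: pivot=3 at index 1 -> [1, 3, 7, 29, 9, 30]
Partition 4: pivot=9 at index 3 -> [1, 3, 7, 9, 29, 30]


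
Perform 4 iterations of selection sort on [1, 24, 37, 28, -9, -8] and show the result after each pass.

Pass 1: Select minimum -9 at index 4, swap -> [-9, 24, 37, 28, 1, -8]
Pass 2: Select minimum -8 at index 5, swap -> [-9, -8, 37, 28, 1, 24]
Pass 3: Select minimum 1 at index 4, swap -> [-9, -8, 1, 28, 37, 24]
Pass 4: Select minimum 24 at index 5, swap -> [-9, -8, 1, 24, 37, 28]


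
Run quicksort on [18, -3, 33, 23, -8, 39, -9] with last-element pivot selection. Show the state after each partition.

Partition 1: pivot=-9 at index 0 -> [-9, -3, 33, 23, -8, 39, 18]
Partition 2: pivot=18 at index 3 -> [-9, -3, -8, 18, 33, 39, 23]
Partition 3: pivot=-8 at index 1 -> [-9, -8, -3, 18, 33, 39, 23]
Partition 4: pivot=23 at index 4 -> [-9, -8, -3, 18, 23, 39, 33]
Partition 5: pivot=33 at index 5 -> [-9, -8, -3, 18, 23, 33, 39]


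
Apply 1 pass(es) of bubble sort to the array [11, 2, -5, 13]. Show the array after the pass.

After pass 1: [2, -5, 11, 13] (2 swaps)
Total swaps: 2


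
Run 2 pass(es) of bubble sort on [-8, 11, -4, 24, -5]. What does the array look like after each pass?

After pass 1: [-8, -4, 11, -5, 24] (2 swaps)
After pass 2: [-8, -4, -5, 11, 24] (1 swaps)
Total swaps: 3


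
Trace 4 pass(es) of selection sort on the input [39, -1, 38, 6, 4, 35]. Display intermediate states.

Pass 1: Select minimum -1 at index 1, swap -> [-1, 39, 38, 6, 4, 35]
Pass 2: Select minimum 4 at index 4, swap -> [-1, 4, 38, 6, 39, 35]
Pass 3: Select minimum 6 at index 3, swap -> [-1, 4, 6, 38, 39, 35]
Pass 4: Select minimum 35 at index 5, swap -> [-1, 4, 6, 35, 39, 38]


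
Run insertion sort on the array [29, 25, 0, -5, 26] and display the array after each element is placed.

First element 29 is already 'sorted'
Insert 25: shifted 1 elements -> [25, 29, 0, -5, 26]
Insert 0: shifted 2 elements -> [0, 25, 29, -5, 26]
Insert -5: shifted 3 elements -> [-5, 0, 25, 29, 26]
Insert 26: shifted 1 elements -> [-5, 0, 25, 26, 29]


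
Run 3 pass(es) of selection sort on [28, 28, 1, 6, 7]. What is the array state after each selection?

Pass 1: Select minimum 1 at index 2, swap -> [1, 28, 28, 6, 7]
Pass 2: Select minimum 6 at index 3, swap -> [1, 6, 28, 28, 7]
Pass 3: Select minimum 7 at index 4, swap -> [1, 6, 7, 28, 28]


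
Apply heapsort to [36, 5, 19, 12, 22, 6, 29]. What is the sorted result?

Build heap: [36, 22, 29, 12, 5, 6, 19]
Extract 36: [29, 22, 19, 12, 5, 6, 36]
Extract 29: [22, 12, 19, 6, 5, 29, 36]
Extract 22: [19, 12, 5, 6, 22, 29, 36]
Extract 19: [12, 6, 5, 19, 22, 29, 36]
Extract 12: [6, 5, 12, 19, 22, 29, 36]
Extract 6: [5, 6, 12, 19, 22, 29, 36]


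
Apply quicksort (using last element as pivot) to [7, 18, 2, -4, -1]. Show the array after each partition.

Partition 1: pivot=-1 at index 1 -> [-4, -1, 2, 7, 18]
Partition 2: pivot=18 at index 4 -> [-4, -1, 2, 7, 18]
Partition 3: pivot=7 at index 3 -> [-4, -1, 2, 7, 18]


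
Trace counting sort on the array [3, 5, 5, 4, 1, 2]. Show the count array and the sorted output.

Count array: [0, 1, 1, 1, 1, 2]
(count[i] = number of elements equal to i)
Cumulative count: [0, 1, 2, 3, 4, 6]
Sorted: [1, 2, 3, 4, 5, 5]


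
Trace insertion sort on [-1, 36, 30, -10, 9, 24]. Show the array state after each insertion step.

First element -1 is already 'sorted'
Insert 36: shifted 0 elements -> [-1, 36, 30, -10, 9, 24]
Insert 30: shifted 1 elements -> [-1, 30, 36, -10, 9, 24]
Insert -10: shifted 3 elements -> [-10, -1, 30, 36, 9, 24]
Insert 9: shifted 2 elements -> [-10, -1, 9, 30, 36, 24]
Insert 24: shifted 2 elements -> [-10, -1, 9, 24, 30, 36]


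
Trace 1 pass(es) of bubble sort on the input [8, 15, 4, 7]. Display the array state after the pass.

After pass 1: [8, 4, 7, 15] (2 swaps)
Total swaps: 2


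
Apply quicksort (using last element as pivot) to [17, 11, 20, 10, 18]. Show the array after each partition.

Partition 1: pivot=18 at index 3 -> [17, 11, 10, 18, 20]
Partition 2: pivot=10 at index 0 -> [10, 11, 17, 18, 20]
Partition 3: pivot=17 at index 2 -> [10, 11, 17, 18, 20]


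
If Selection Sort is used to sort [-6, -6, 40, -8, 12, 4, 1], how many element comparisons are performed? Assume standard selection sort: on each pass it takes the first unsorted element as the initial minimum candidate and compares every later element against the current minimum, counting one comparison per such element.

Pass 1: scan indices 1..6 for the minimum = 6 comparison(s); min is -8, place at index 0 -> [-8, -6, 40, -6, 12, 4, 1]
Pass 2: scan indices 2..6 for the minimum = 5 comparison(s); min is -6, place at index 1 -> [-8, -6, 40, -6, 12, 4, 1]
Pass 3: scan indices 3..6 for the minimum = 4 comparison(s); min is -6, place at index 2 -> [-8, -6, -6, 40, 12, 4, 1]
Pass 4: scan indices 4..6 for the minimum = 3 comparison(s); min is 1, place at index 3 -> [-8, -6, -6, 1, 12, 4, 40]
Pass 5: scan indices 5..6 for the minimum = 2 comparison(s); min is 4, place at index 4 -> [-8, -6, -6, 1, 4, 12, 40]
Pass 6: scan indices 6..6 for the minimum = 1 comparison(s); min is 12, place at index 5 -> [-8, -6, -6, 1, 4, 12, 40]
Selection sort always scans the whole unsorted suffix, so the count is (n-1) + (n-2) + ... + 1 = n(n-1)/2 = 7*6/2 = 21 regardless of the input order.
Total comparisons: 6 + 5 + 4 + 3 + 2 + 1 = 21


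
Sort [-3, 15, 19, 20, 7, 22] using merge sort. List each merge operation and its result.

Divide and conquer:
  Merge [15] + [19] -> [15, 19]
  Merge [-3] + [15, 19] -> [-3, 15, 19]
  Merge [7] + [22] -> [7, 22]
  Merge [20] + [7, 22] -> [7, 20, 22]
  Merge [-3, 15, 19] + [7, 20, 22] -> [-3, 7, 15, 19, 20, 22]


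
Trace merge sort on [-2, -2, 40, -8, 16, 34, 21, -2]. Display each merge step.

Divide and conquer:
  Merge [-2] + [-2] -> [-2, -2]
  Merge [40] + [-8] -> [-8, 40]
  Merge [-2, -2] + [-8, 40] -> [-8, -2, -2, 40]
  Merge [16] + [34] -> [16, 34]
  Merge [21] + [-2] -> [-2, 21]
  Merge [16, 34] + [-2, 21] -> [-2, 16, 21, 34]
  Merge [-8, -2, -2, 40] + [-2, 16, 21, 34] -> [-8, -2, -2, -2, 16, 21, 34, 40]


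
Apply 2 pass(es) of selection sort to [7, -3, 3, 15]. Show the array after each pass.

Pass 1: Select minimum -3 at index 1, swap -> [-3, 7, 3, 15]
Pass 2: Select minimum 3 at index 2, swap -> [-3, 3, 7, 15]


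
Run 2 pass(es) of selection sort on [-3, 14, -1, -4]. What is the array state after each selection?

Pass 1: Select minimum -4 at index 3, swap -> [-4, 14, -1, -3]
Pass 2: Select minimum -3 at index 3, swap -> [-4, -3, -1, 14]


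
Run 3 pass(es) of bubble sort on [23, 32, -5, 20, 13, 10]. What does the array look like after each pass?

After pass 1: [23, -5, 20, 13, 10, 32] (4 swaps)
After pass 2: [-5, 20, 13, 10, 23, 32] (4 swaps)
After pass 3: [-5, 13, 10, 20, 23, 32] (2 swaps)
Total swaps: 10


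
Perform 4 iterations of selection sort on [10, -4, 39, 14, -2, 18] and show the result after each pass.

Pass 1: Select minimum -4 at index 1, swap -> [-4, 10, 39, 14, -2, 18]
Pass 2: Select minimum -2 at index 4, swap -> [-4, -2, 39, 14, 10, 18]
Pass 3: Select minimum 10 at index 4, swap -> [-4, -2, 10, 14, 39, 18]
Pass 4: Select minimum 14 at index 3, swap -> [-4, -2, 10, 14, 39, 18]


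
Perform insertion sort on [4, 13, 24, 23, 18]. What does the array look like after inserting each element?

First element 4 is already 'sorted'
Insert 13: shifted 0 elements -> [4, 13, 24, 23, 18]
Insert 24: shifted 0 elements -> [4, 13, 24, 23, 18]
Insert 23: shifted 1 elements -> [4, 13, 23, 24, 18]
Insert 18: shifted 2 elements -> [4, 13, 18, 23, 24]


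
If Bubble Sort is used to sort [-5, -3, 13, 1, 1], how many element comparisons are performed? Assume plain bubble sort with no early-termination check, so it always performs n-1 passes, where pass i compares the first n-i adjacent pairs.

Pass 1: compare adjacent pairs (0,1)..(3,4) = 4 comparison(s), 2 swap(s) -> [-5, -3, 1, 1, 13]
Pass 2: compare adjacent pairs (0,1)..(2,3) = 3 comparison(s), 0 swap(s) -> [-5, -3, 1, 1, 13]
Pass 3: compare adjacent pairs (0,1)..(1,2) = 2 comparison(s), 0 swap(s) -> [-5, -3, 1, 1, 13]
Pass 4: compare adjacent pairs (0,1)..(0,1) = 1 comparison(s), 0 swap(s) -> [-5, -3, 1, 1, 13]
Total comparisons: 4 + 3 + 2 + 1 = 10


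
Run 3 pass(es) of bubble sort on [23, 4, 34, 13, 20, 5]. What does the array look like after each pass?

After pass 1: [4, 23, 13, 20, 5, 34] (4 swaps)
After pass 2: [4, 13, 20, 5, 23, 34] (3 swaps)
After pass 3: [4, 13, 5, 20, 23, 34] (1 swaps)
Total swaps: 8


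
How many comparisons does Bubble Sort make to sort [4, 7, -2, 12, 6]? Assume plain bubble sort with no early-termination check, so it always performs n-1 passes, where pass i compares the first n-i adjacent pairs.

Pass 1: compare adjacent pairs (0,1)..(3,4) = 4 comparison(s), 2 swap(s) -> [4, -2, 7, 6, 12]
Pass 2: compare adjacent pairs (0,1)..(2,3) = 3 comparison(s), 2 swap(s) -> [-2, 4, 6, 7, 12]
Pass 3: compare adjacent pairs (0,1)..(1,2) = 2 comparison(s), 0 swap(s) -> [-2, 4, 6, 7, 12]
Pass 4: compare adjacent pairs (0,1)..(0,1) = 1 comparison(s), 0 swap(s) -> [-2, 4, 6, 7, 12]
Total comparisons: 4 + 3 + 2 + 1 = 10


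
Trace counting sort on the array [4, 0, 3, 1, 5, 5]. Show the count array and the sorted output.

Count array: [1, 1, 0, 1, 1, 2]
(count[i] = number of elements equal to i)
Cumulative count: [1, 2, 2, 3, 4, 6]
Sorted: [0, 1, 3, 4, 5, 5]


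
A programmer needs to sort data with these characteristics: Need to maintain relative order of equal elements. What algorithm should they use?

Best choice: Merge sort or Insertion sort
Reason: Both are stable; quicksort and heapsort are not stable


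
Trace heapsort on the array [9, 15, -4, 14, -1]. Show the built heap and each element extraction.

Build heap: [15, 14, -4, 9, -1]
Extract 15: [14, 9, -4, -1, 15]
Extract 14: [9, -1, -4, 14, 15]
Extract 9: [-1, -4, 9, 14, 15]
Extract -1: [-4, -1, 9, 14, 15]


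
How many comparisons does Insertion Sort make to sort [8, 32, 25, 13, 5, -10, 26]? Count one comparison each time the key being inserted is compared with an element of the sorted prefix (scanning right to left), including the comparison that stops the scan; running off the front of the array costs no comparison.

Insert 32: 8 <= 32 (stop) = 1 comparison(s) -> [8, 32, 25, 13, 5, -10, 26]
Insert 25: 32 > 25 (shift), 8 <= 25 (stop) = 2 comparison(s) -> [8, 25, 32, 13, 5, -10, 26]
Insert 13: 32 > 13 (shift), 25 > 13 (shift), 8 <= 13 (stop) = 3 comparison(s) -> [8, 13, 25, 32, 5, -10, 26]
Insert 5: 32 > 5 (shift), 25 > 5 (shift), 13 > 5 (shift), 8 > 5 (shift), reached front = 4 comparison(s) -> [5, 8, 13, 25, 32, -10, 26]
Insert -10: 32 > -10 (shift), 25 > -10 (shift), 13 > -10 (shift), 8 > -10 (shift), 5 > -10 (shift), reached front = 5 comparison(s) -> [-10, 5, 8, 13, 25, 32, 26]
Insert 26: 32 > 26 (shift), 25 <= 26 (stop) = 2 comparison(s) -> [-10, 5, 8, 13, 25, 26, 32]
Total comparisons: 1 + 2 + 3 + 4 + 5 + 2 = 17


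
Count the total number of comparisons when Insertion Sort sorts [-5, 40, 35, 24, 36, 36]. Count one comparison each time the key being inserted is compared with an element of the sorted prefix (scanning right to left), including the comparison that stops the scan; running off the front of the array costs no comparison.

Insert 40: -5 <= 40 (stop) = 1 comparison(s) -> [-5, 40, 35, 24, 36, 36]
Insert 35: 40 > 35 (shift), -5 <= 35 (stop) = 2 comparison(s) -> [-5, 35, 40, 24, 36, 36]
Insert 24: 40 > 24 (shift), 35 > 24 (shift), -5 <= 24 (stop) = 3 comparison(s) -> [-5, 24, 35, 40, 36, 36]
Insert 36: 40 > 36 (shift), 35 <= 36 (stop) = 2 comparison(s) -> [-5, 24, 35, 36, 40, 36]
Insert 36: 40 > 36 (shift), 36 <= 36 (stop) = 2 comparison(s) -> [-5, 24, 35, 36, 36, 40]
Total comparisons: 1 + 2 + 3 + 2 + 2 = 10
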